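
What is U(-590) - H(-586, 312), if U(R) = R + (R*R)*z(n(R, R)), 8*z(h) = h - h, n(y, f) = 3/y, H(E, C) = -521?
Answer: -69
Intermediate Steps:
z(h) = 0 (z(h) = (h - h)/8 = (⅛)*0 = 0)
U(R) = R (U(R) = R + (R*R)*0 = R + R²*0 = R + 0 = R)
U(-590) - H(-586, 312) = -590 - 1*(-521) = -590 + 521 = -69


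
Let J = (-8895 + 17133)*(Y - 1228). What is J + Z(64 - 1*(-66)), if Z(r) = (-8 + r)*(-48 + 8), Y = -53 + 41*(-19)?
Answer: -16975160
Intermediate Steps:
Y = -832 (Y = -53 - 779 = -832)
Z(r) = 320 - 40*r (Z(r) = (-8 + r)*(-40) = 320 - 40*r)
J = -16970280 (J = (-8895 + 17133)*(-832 - 1228) = 8238*(-2060) = -16970280)
J + Z(64 - 1*(-66)) = -16970280 + (320 - 40*(64 - 1*(-66))) = -16970280 + (320 - 40*(64 + 66)) = -16970280 + (320 - 40*130) = -16970280 + (320 - 5200) = -16970280 - 4880 = -16975160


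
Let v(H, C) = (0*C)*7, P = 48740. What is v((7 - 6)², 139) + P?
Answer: 48740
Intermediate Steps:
v(H, C) = 0 (v(H, C) = 0*7 = 0)
v((7 - 6)², 139) + P = 0 + 48740 = 48740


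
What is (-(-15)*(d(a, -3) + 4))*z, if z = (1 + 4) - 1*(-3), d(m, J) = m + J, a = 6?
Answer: 840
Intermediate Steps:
d(m, J) = J + m
z = 8 (z = 5 + 3 = 8)
(-(-15)*(d(a, -3) + 4))*z = -(-15)*((-3 + 6) + 4)*8 = -(-15)*(3 + 4)*8 = -(-15)*7*8 = -3*(-35)*8 = 105*8 = 840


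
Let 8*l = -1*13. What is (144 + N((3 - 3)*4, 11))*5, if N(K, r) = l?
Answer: 5695/8 ≈ 711.88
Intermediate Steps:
l = -13/8 (l = (-1*13)/8 = (⅛)*(-13) = -13/8 ≈ -1.6250)
N(K, r) = -13/8
(144 + N((3 - 3)*4, 11))*5 = (144 - 13/8)*5 = (1139/8)*5 = 5695/8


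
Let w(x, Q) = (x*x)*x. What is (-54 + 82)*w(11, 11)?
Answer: 37268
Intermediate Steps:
w(x, Q) = x**3 (w(x, Q) = x**2*x = x**3)
(-54 + 82)*w(11, 11) = (-54 + 82)*11**3 = 28*1331 = 37268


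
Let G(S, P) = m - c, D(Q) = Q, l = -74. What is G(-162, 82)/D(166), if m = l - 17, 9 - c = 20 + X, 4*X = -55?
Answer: -375/664 ≈ -0.56476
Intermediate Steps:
X = -55/4 (X = (¼)*(-55) = -55/4 ≈ -13.750)
c = 11/4 (c = 9 - (20 - 55/4) = 9 - 1*25/4 = 9 - 25/4 = 11/4 ≈ 2.7500)
m = -91 (m = -74 - 17 = -91)
G(S, P) = -375/4 (G(S, P) = -91 - 1*11/4 = -91 - 11/4 = -375/4)
G(-162, 82)/D(166) = -375/4/166 = -375/4*1/166 = -375/664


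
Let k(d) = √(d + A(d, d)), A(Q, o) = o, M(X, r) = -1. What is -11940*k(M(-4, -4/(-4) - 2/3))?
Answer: -11940*I*√2 ≈ -16886.0*I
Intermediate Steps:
k(d) = √2*√d (k(d) = √(d + d) = √(2*d) = √2*√d)
-11940*k(M(-4, -4/(-4) - 2/3)) = -11940*√2*√(-1) = -11940*√2*I = -11940*I*√2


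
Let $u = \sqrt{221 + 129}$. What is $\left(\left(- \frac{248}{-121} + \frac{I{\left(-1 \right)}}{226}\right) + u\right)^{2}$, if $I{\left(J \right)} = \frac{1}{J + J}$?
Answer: $\frac{1059463603025}{2991214864} + \frac{559875 \sqrt{14}}{27346} \approx 430.8$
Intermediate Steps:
$I{\left(J \right)} = \frac{1}{2 J}$
$u = 5 \sqrt{14}$ ($u = \sqrt{350} = 5 \sqrt{14} \approx 18.708$)
$\left(\left(- \frac{248}{-121} + \frac{I{\left(-1 \right)}}{226}\right) + u\right)^{2} = \left(\left(- \frac{248}{-121} + \frac{\frac{1}{2} \frac{1}{-1}}{226}\right) + 5 \sqrt{14}\right)^{2} = \left(\left(\left(-248\right) \left(- \frac{1}{121}\right) + \frac{1}{2} \left(-1\right) \frac{1}{226}\right) + 5 \sqrt{14}\right)^{2} = \left(\left(\frac{248}{121} - \frac{1}{452}\right) + 5 \sqrt{14}\right)^{2} = \left(\frac{111975}{54692} + 5 \sqrt{14}\right)^{2}$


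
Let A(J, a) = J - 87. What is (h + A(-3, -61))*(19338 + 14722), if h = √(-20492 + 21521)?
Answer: -3065400 + 238420*√21 ≈ -1.9728e+6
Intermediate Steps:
A(J, a) = -87 + J
h = 7*√21 (h = √1029 = 7*√21 ≈ 32.078)
(h + A(-3, -61))*(19338 + 14722) = (7*√21 + (-87 - 3))*(19338 + 14722) = (7*√21 - 90)*34060 = (-90 + 7*√21)*34060 = -3065400 + 238420*√21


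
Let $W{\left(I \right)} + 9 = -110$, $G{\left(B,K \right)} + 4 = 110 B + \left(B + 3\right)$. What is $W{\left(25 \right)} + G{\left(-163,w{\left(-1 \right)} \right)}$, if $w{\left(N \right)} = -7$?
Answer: $-18213$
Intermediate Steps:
$G{\left(B,K \right)} = -1 + 111 B$ ($G{\left(B,K \right)} = -4 + \left(110 B + \left(B + 3\right)\right) = -4 + \left(110 B + \left(3 + B\right)\right) = -4 + \left(3 + 111 B\right) = -1 + 111 B$)
$W{\left(I \right)} = -119$ ($W{\left(I \right)} = -9 - 110 = -119$)
$W{\left(25 \right)} + G{\left(-163,w{\left(-1 \right)} \right)} = -119 + \left(-1 + 111 \left(-163\right)\right) = -119 - 18094 = -18213$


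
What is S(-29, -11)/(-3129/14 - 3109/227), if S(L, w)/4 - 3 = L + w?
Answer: 67192/107687 ≈ 0.62396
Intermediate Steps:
S(L, w) = 12 + 4*L + 4*w (S(L, w) = 12 + 4*(L + w) = 12 + (4*L + 4*w) = 12 + 4*L + 4*w)
S(-29, -11)/(-3129/14 - 3109/227) = (12 + 4*(-29) + 4*(-11))/(-3129/14 - 3109/227) = (12 - 116 - 44)/(-3129*1/14 - 3109*1/227) = -148/(-447/2 - 3109/227) = -148/(-107687/454) = -148*(-454/107687) = 67192/107687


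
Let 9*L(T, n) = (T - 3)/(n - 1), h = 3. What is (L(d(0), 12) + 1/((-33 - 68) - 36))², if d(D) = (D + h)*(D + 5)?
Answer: 265225/20439441 ≈ 0.012976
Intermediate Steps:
d(D) = (3 + D)*(5 + D) (d(D) = (D + 3)*(D + 5) = (3 + D)*(5 + D))
L(T, n) = (-3 + T)/(9*(-1 + n)) (L(T, n) = ((T - 3)/(n - 1))/9 = ((-3 + T)/(-1 + n))/9 = (-3 + T)/(9*(-1 + n)))
(L(d(0), 12) + 1/((-33 - 68) - 36))² = ((-3 + (15 + 0² + 8*0))/(9*(-1 + 12)) + 1/((-33 - 68) - 36))² = ((⅑)*(-3 + (15 + 0 + 0))/11 + 1/(-101 - 36))² = ((⅑)*(1/11)*(-3 + 15) + 1/(-137))² = ((⅑)*(1/11)*12 - 1/137)² = (4/33 - 1/137)² = (515/4521)² = 265225/20439441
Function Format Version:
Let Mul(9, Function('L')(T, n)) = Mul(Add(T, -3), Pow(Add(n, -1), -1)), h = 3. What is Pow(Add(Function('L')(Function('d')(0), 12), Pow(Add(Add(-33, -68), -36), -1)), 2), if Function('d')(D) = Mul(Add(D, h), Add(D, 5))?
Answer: Rational(265225, 20439441) ≈ 0.012976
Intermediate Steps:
Function('d')(D) = Mul(Add(3, D), Add(5, D)) (Function('d')(D) = Mul(Add(D, 3), Add(D, 5)) = Mul(Add(3, D), Add(5, D)))
Function('L')(T, n) = Mul(Rational(1, 9), Pow(Add(-1, n), -1), Add(-3, T)) (Function('L')(T, n) = Mul(Rational(1, 9), Mul(Add(T, -3), Pow(Add(n, -1), -1))) = Mul(Rational(1, 9), Mul(Add(-3, T), Pow(Add(-1, n), -1))) = Mul(Rational(1, 9), Mul(Pow(Add(-1, n), -1), Add(-3, T))) = Mul(Rational(1, 9), Pow(Add(-1, n), -1), Add(-3, T)))
Pow(Add(Function('L')(Function('d')(0), 12), Pow(Add(Add(-33, -68), -36), -1)), 2) = Pow(Add(Mul(Rational(1, 9), Pow(Add(-1, 12), -1), Add(-3, Add(15, Pow(0, 2), Mul(8, 0)))), Pow(Add(Add(-33, -68), -36), -1)), 2) = Pow(Add(Mul(Rational(1, 9), Pow(11, -1), Add(-3, Add(15, 0, 0))), Pow(Add(-101, -36), -1)), 2) = Pow(Add(Mul(Rational(1, 9), Rational(1, 11), Add(-3, 15)), Pow(-137, -1)), 2) = Pow(Add(Mul(Rational(1, 9), Rational(1, 11), 12), Rational(-1, 137)), 2) = Pow(Add(Rational(4, 33), Rational(-1, 137)), 2) = Pow(Rational(515, 4521), 2) = Rational(265225, 20439441)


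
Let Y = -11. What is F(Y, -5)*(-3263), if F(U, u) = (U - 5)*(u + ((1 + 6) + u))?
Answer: -156624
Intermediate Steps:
F(U, u) = (-5 + U)*(7 + 2*u) (F(U, u) = (-5 + U)*(u + (7 + u)) = (-5 + U)*(7 + 2*u))
F(Y, -5)*(-3263) = (-35 - 10*(-5) + 7*(-11) + 2*(-11)*(-5))*(-3263) = (-35 + 50 - 77 + 110)*(-3263) = 48*(-3263) = -156624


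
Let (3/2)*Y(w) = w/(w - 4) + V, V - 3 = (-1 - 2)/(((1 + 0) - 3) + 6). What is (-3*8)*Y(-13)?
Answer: -820/17 ≈ -48.235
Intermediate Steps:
V = 9/4 (V = 3 + (-1 - 2)/(((1 + 0) - 3) + 6) = 3 - 3/((1 - 3) + 6) = 3 - 3/(-2 + 6) = 3 - 3/4 = 3 - 3*¼ = 3 - ¾ = 9/4 ≈ 2.2500)
Y(w) = 3/2 + 2*w/(3*(-4 + w)) (Y(w) = 2*(w/(w - 4) + 9/4)/3 = 2*(w/(-4 + w) + 9/4)/3 = 2*(9/4 + w/(-4 + w))/3 = 3/2 + 2*w/(3*(-4 + w)))
(-3*8)*Y(-13) = (-3*8)*((-36 + 13*(-13))/(6*(-4 - 13))) = -4*(-36 - 169)/(-17) = -4*(-1)*(-205)/17 = -24*205/102 = -820/17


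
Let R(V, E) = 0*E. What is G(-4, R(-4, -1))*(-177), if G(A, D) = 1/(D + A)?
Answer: 177/4 ≈ 44.250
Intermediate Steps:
R(V, E) = 0
G(A, D) = 1/(A + D)
G(-4, R(-4, -1))*(-177) = -177/(-4 + 0) = -177/(-4) = -1/4*(-177) = 177/4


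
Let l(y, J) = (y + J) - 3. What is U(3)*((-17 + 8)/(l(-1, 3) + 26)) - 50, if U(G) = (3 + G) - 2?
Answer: -1286/25 ≈ -51.440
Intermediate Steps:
l(y, J) = -3 + J + y (l(y, J) = (J + y) - 3 = -3 + J + y)
U(G) = 1 + G
U(3)*((-17 + 8)/(l(-1, 3) + 26)) - 50 = (1 + 3)*((-17 + 8)/((-3 + 3 - 1) + 26)) - 50 = 4*(-9/(-1 + 26)) - 50 = 4*(-9/25) - 50 = -36/25 - 50 = -1286/25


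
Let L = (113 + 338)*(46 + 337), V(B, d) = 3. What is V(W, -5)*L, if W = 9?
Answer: 518199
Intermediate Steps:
L = 172733 (L = 451*383 = 172733)
V(W, -5)*L = 3*172733 = 518199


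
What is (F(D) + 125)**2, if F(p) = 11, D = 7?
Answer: 18496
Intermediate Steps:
(F(D) + 125)**2 = (11 + 125)**2 = 136**2 = 18496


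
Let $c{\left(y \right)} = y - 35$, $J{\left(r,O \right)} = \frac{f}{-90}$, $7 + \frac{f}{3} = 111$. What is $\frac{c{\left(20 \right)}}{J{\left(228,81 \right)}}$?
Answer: $\frac{225}{52} \approx 4.3269$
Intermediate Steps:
$f = 312$ ($f = -21 + 3 \cdot 111 = -21 + 333 = 312$)
$J{\left(r,O \right)} = - \frac{52}{15}$ ($J{\left(r,O \right)} = \frac{312}{-90} = 312 \left(- \frac{1}{90}\right) = - \frac{52}{15}$)
$c{\left(y \right)} = -35 + y$
$\frac{c{\left(20 \right)}}{J{\left(228,81 \right)}} = \frac{-35 + 20}{- \frac{52}{15}} = \left(-15\right) \left(- \frac{15}{52}\right) = \frac{225}{52}$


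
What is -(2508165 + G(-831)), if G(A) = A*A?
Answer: -3198726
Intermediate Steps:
G(A) = A²
-(2508165 + G(-831)) = -(2508165 + (-831)²) = -(2508165 + 690561) = -1*3198726 = -3198726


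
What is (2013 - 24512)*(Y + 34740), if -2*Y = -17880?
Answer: -982756320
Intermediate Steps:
Y = 8940 (Y = -½*(-17880) = 8940)
(2013 - 24512)*(Y + 34740) = (2013 - 24512)*(8940 + 34740) = -22499*43680 = -982756320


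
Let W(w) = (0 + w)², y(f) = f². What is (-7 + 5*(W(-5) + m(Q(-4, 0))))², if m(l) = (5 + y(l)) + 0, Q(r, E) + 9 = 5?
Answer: 49729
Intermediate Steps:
W(w) = w²
Q(r, E) = -4 (Q(r, E) = -9 + 5 = -4)
m(l) = 5 + l² (m(l) = (5 + l²) + 0 = 5 + l²)
(-7 + 5*(W(-5) + m(Q(-4, 0))))² = (-7 + 5*((-5)² + (5 + (-4)²)))² = (-7 + 5*(25 + (5 + 16)))² = (-7 + 5*(25 + 21))² = (-7 + 5*46)² = (-7 + 230)² = 223² = 49729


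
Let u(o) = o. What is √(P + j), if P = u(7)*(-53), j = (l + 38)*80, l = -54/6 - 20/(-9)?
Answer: √19141/3 ≈ 46.117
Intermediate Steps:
l = -61/9 (l = -54*⅙ - 20*(-⅑) = -9 + 20/9 = -61/9 ≈ -6.7778)
j = 22480/9 (j = (-61/9 + 38)*80 = (281/9)*80 = 22480/9 ≈ 2497.8)
P = -371 (P = 7*(-53) = -371)
√(P + j) = √(-371 + 22480/9) = √(19141/9) = √19141/3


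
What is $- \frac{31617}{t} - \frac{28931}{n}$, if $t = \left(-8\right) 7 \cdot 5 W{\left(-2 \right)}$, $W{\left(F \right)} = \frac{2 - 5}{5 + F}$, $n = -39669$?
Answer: $- \frac{178016299}{1586760} \approx -112.19$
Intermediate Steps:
$W{\left(F \right)} = - \frac{3}{5 + F}$
$t = 280$ ($t = \left(-8\right) 7 \cdot 5 \left(- \frac{3}{5 - 2}\right) = \left(-56\right) 5 \left(- \frac{3}{3}\right) = - 280 \left(\left(-3\right) \frac{1}{3}\right) = \left(-280\right) \left(-1\right) = 280$)
$- \frac{31617}{t} - \frac{28931}{n} = - \frac{31617}{280} - \frac{28931}{-39669} = \left(-31617\right) \frac{1}{280} - - \frac{4133}{5667} = - \frac{31617}{280} + \frac{4133}{5667} = - \frac{178016299}{1586760}$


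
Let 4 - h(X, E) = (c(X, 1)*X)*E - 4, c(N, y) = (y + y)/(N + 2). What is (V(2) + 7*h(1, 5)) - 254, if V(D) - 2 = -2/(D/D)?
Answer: -664/3 ≈ -221.33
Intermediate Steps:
c(N, y) = 2*y/(2 + N) (c(N, y) = (2*y)/(2 + N) = 2*y/(2 + N))
V(D) = 0 (V(D) = 2 - 2/(D/D) = 2 - 2/1 = 2 - 2*1 = 2 - 2 = 0)
h(X, E) = 8 - 2*E*X/(2 + X) (h(X, E) = 4 - (((2*1/(2 + X))*X)*E - 4) = 4 - (((2/(2 + X))*X)*E - 4) = 4 - ((2*X/(2 + X))*E - 4) = 4 - (2*E*X/(2 + X) - 4) = 4 - (-4 + 2*E*X/(2 + X)) = 4 + (4 - 2*E*X/(2 + X)) = 8 - 2*E*X/(2 + X))
(V(2) + 7*h(1, 5)) - 254 = (0 + 7*(2*(8 + 4*1 - 1*5*1)/(2 + 1))) - 254 = (0 + 7*(2*(8 + 4 - 5)/3)) - 254 = (0 + 7*(2*(⅓)*7)) - 254 = (0 + 7*(14/3)) - 254 = (0 + 98/3) - 254 = 98/3 - 254 = -664/3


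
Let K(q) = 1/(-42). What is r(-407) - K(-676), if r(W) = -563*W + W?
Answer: 9606829/42 ≈ 2.2873e+5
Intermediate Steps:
K(q) = -1/42
r(W) = -562*W
r(-407) - K(-676) = -562*(-407) - 1*(-1/42) = 228734 + 1/42 = 9606829/42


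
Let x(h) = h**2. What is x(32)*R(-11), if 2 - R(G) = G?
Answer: 13312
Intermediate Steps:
R(G) = 2 - G
x(32)*R(-11) = 32**2*(2 - 1*(-11)) = 1024*(2 + 11) = 1024*13 = 13312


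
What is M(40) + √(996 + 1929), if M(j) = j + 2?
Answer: 42 + 15*√13 ≈ 96.083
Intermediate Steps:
M(j) = 2 + j
M(40) + √(996 + 1929) = (2 + 40) + √(996 + 1929) = 42 + √2925 = 42 + 15*√13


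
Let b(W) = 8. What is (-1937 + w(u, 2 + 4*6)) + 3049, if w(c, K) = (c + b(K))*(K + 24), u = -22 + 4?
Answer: 612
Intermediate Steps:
u = -18
w(c, K) = (8 + c)*(24 + K) (w(c, K) = (c + 8)*(K + 24) = (8 + c)*(24 + K))
(-1937 + w(u, 2 + 4*6)) + 3049 = (-1937 + (192 + 8*(2 + 4*6) + 24*(-18) + (2 + 4*6)*(-18))) + 3049 = (-1937 + (192 + 8*(2 + 24) - 432 + (2 + 24)*(-18))) + 3049 = (-1937 + (192 + 8*26 - 432 + 26*(-18))) + 3049 = (-1937 + (192 + 208 - 432 - 468)) + 3049 = (-1937 - 500) + 3049 = -2437 + 3049 = 612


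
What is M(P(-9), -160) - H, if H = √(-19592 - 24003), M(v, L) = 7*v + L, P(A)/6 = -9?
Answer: -538 - I*√43595 ≈ -538.0 - 208.79*I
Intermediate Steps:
P(A) = -54 (P(A) = 6*(-9) = -54)
M(v, L) = L + 7*v
H = I*√43595 (H = √(-43595) = I*√43595 ≈ 208.79*I)
M(P(-9), -160) - H = (-160 + 7*(-54)) - I*√43595 = (-160 - 378) - I*√43595 = -538 - I*√43595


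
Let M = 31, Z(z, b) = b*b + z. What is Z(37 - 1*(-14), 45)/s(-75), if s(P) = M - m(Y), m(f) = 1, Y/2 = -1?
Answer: 346/5 ≈ 69.200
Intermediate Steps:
Y = -2 (Y = 2*(-1) = -2)
Z(z, b) = z + b² (Z(z, b) = b² + z = z + b²)
s(P) = 30 (s(P) = 31 - 1*1 = 31 - 1 = 30)
Z(37 - 1*(-14), 45)/s(-75) = ((37 - 1*(-14)) + 45²)/30 = ((37 + 14) + 2025)*(1/30) = (51 + 2025)*(1/30) = 2076*(1/30) = 346/5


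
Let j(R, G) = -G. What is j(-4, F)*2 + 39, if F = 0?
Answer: 39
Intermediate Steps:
j(-4, F)*2 + 39 = -1*0*2 + 39 = 0*2 + 39 = 0 + 39 = 39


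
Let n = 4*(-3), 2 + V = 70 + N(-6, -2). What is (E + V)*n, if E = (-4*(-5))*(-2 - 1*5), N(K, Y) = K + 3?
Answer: 900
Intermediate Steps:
N(K, Y) = 3 + K
V = 65 (V = -2 + (70 + (3 - 6)) = -2 + (70 - 3) = -2 + 67 = 65)
n = -12
E = -140 (E = 20*(-2 - 5) = 20*(-7) = -140)
(E + V)*n = (-140 + 65)*(-12) = -75*(-12) = 900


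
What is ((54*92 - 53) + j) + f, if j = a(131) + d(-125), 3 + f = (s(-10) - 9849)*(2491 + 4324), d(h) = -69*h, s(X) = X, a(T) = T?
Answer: -67175417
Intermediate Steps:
f = -67189088 (f = -3 + (-10 - 9849)*(2491 + 4324) = -3 - 9859*6815 = -3 - 67189085 = -67189088)
j = 8756 (j = 131 - 69*(-125) = 131 + 8625 = 8756)
((54*92 - 53) + j) + f = ((54*92 - 53) + 8756) - 67189088 = ((4968 - 53) + 8756) - 67189088 = (4915 + 8756) - 67189088 = 13671 - 67189088 = -67175417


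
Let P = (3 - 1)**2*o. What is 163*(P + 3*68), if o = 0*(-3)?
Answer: 33252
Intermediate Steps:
o = 0
P = 0 (P = (3 - 1)**2*0 = 2**2*0 = 4*0 = 0)
163*(P + 3*68) = 163*(0 + 3*68) = 163*(0 + 204) = 163*204 = 33252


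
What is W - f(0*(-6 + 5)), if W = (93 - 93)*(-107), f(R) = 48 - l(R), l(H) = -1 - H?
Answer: -49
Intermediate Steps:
f(R) = 49 + R (f(R) = 48 - (-1 - R) = 48 + (1 + R) = 49 + R)
W = 0 (W = 0*(-107) = 0)
W - f(0*(-6 + 5)) = 0 - (49 + 0*(-6 + 5)) = 0 - (49 + 0*(-1)) = 0 - (49 + 0) = 0 - 1*49 = 0 - 49 = -49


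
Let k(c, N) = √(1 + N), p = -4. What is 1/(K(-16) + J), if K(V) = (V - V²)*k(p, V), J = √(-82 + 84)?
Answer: 1/(√2 - 272*I*√15) ≈ 1.274e-6 + 0.00094926*I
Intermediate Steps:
J = √2 ≈ 1.4142
K(V) = √(1 + V)*(V - V²) (K(V) = (V - V²)*√(1 + V) = √(1 + V)*(V - V²))
1/(K(-16) + J) = 1/(-16*√(1 - 16)*(1 - 1*(-16)) + √2) = 1/(-16*√(-15)*(1 + 16) + √2) = 1/(-16*I*√15*17 + √2) = 1/(-272*I*√15 + √2) = 1/(√2 - 272*I*√15)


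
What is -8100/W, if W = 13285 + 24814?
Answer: -8100/38099 ≈ -0.21260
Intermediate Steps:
W = 38099
-8100/W = -8100/38099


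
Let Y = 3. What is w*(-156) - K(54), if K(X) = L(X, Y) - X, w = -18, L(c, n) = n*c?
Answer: 2700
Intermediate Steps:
L(c, n) = c*n
K(X) = 2*X (K(X) = X*3 - X = 3*X - X = 2*X)
w*(-156) - K(54) = -18*(-156) - 2*54 = 2808 - 1*108 = 2808 - 108 = 2700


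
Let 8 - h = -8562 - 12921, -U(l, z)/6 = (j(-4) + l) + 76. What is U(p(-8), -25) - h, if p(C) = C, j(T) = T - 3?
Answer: -21857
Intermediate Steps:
j(T) = -3 + T
U(l, z) = -414 - 6*l (U(l, z) = -6*(((-3 - 4) + l) + 76) = -6*((-7 + l) + 76) = -6*(69 + l) = -414 - 6*l)
h = 21491 (h = 8 - (-8562 - 12921) = 8 - 1*(-21483) = 8 + 21483 = 21491)
U(p(-8), -25) - h = (-414 - 6*(-8)) - 1*21491 = (-414 + 48) - 21491 = -366 - 21491 = -21857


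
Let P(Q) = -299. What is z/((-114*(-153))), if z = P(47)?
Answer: -299/17442 ≈ -0.017143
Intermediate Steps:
z = -299
z/((-114*(-153))) = -299/((-114*(-153))) = -299/17442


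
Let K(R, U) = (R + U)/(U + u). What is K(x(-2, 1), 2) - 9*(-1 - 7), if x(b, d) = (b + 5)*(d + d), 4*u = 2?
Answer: 376/5 ≈ 75.200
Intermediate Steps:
u = 1/2 (u = (1/4)*2 = 1/2 ≈ 0.50000)
x(b, d) = 2*d*(5 + b) (x(b, d) = (5 + b)*(2*d) = 2*d*(5 + b))
K(R, U) = (R + U)/(1/2 + U) (K(R, U) = (R + U)/(U + 1/2) = (R + U)/(1/2 + U))
K(x(-2, 1), 2) - 9*(-1 - 7) = 2*(2*1*(5 - 2) + 2)/(1 + 2*2) - 9*(-1 - 7) = 2*(2*1*3 + 2)/(1 + 4) - 9*(-8) = 2*(6 + 2)/5 + 72 = 2*(1/5)*8 + 72 = 16/5 + 72 = 376/5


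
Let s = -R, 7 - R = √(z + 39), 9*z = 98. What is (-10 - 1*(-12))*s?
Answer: -14 + 2*√449/3 ≈ 0.12641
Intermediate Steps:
z = 98/9 (z = (⅑)*98 = 98/9 ≈ 10.889)
R = 7 - √449/3 (R = 7 - √(98/9 + 39) = 7 - √(449/9) = 7 - √449/3 ≈ -0.063207)
s = -7 + √449/3 (s = -(7 - √449/3) = -7 + √449/3 ≈ 0.063207)
(-10 - 1*(-12))*s = (-10 - 1*(-12))*(-7 + √449/3) = (-10 + 12)*(-7 + √449/3) = 2*(-7 + √449/3) = -14 + 2*√449/3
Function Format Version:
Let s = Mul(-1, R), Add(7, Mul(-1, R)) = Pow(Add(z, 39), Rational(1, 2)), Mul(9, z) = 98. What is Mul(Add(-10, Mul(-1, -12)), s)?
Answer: Add(-14, Mul(Rational(2, 3), Pow(449, Rational(1, 2)))) ≈ 0.12641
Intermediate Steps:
z = Rational(98, 9) (z = Mul(Rational(1, 9), 98) = Rational(98, 9) ≈ 10.889)
R = Add(7, Mul(Rational(-1, 3), Pow(449, Rational(1, 2)))) (R = Add(7, Mul(-1, Pow(Add(Rational(98, 9), 39), Rational(1, 2)))) = Add(7, Mul(-1, Pow(Rational(449, 9), Rational(1, 2)))) = Add(7, Mul(-1, Mul(Rational(1, 3), Pow(449, Rational(1, 2))))) = Add(7, Mul(Rational(-1, 3), Pow(449, Rational(1, 2)))) ≈ -0.063207)
s = Add(-7, Mul(Rational(1, 3), Pow(449, Rational(1, 2)))) (s = Mul(-1, Add(7, Mul(Rational(-1, 3), Pow(449, Rational(1, 2))))) = Add(-7, Mul(Rational(1, 3), Pow(449, Rational(1, 2)))) ≈ 0.063207)
Mul(Add(-10, Mul(-1, -12)), s) = Mul(Add(-10, Mul(-1, -12)), Add(-7, Mul(Rational(1, 3), Pow(449, Rational(1, 2))))) = Mul(Add(-10, 12), Add(-7, Mul(Rational(1, 3), Pow(449, Rational(1, 2))))) = Mul(2, Add(-7, Mul(Rational(1, 3), Pow(449, Rational(1, 2))))) = Add(-14, Mul(Rational(2, 3), Pow(449, Rational(1, 2))))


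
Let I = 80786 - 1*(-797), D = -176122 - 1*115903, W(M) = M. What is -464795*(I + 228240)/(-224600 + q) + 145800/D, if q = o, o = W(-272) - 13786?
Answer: 1682111449736629/2787764098 ≈ 6.0339e+5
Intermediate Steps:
D = -292025 (D = -176122 - 115903 = -292025)
o = -14058 (o = -272 - 13786 = -14058)
q = -14058
I = 81583 (I = 80786 + 797 = 81583)
-464795*(I + 228240)/(-224600 + q) + 145800/D = -464795*(81583 + 228240)/(-224600 - 14058) + 145800/(-292025) = -464795/((-238658/309823)) + 145800*(-1/292025) = -464795/((-238658*1/309823)) - 5832/11681 = -464795/(-238658/309823) - 5832/11681 = -464795*(-309823/238658) - 5832/11681 = 144004181285/238658 - 5832/11681 = 1682111449736629/2787764098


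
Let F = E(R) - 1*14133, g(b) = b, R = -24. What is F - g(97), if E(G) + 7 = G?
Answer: -14261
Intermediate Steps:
E(G) = -7 + G
F = -14164 (F = (-7 - 24) - 1*14133 = -31 - 14133 = -14164)
F - g(97) = -14164 - 1*97 = -14164 - 97 = -14261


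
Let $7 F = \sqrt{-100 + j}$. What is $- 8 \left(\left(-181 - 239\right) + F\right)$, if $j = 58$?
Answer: $3360 - \frac{8 i \sqrt{42}}{7} \approx 3360.0 - 7.4066 i$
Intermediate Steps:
$F = \frac{i \sqrt{42}}{7}$ ($F = \frac{\sqrt{-100 + 58}}{7} = \frac{\sqrt{-42}}{7} = \frac{i \sqrt{42}}{7} \approx 0.92582 i$)
$- 8 \left(\left(-181 - 239\right) + F\right) = - 8 \left(\left(-181 - 239\right) + \frac{i \sqrt{42}}{7}\right) = - 8 \left(-420 + \frac{i \sqrt{42}}{7}\right) = 3360 - \frac{8 i \sqrt{42}}{7}$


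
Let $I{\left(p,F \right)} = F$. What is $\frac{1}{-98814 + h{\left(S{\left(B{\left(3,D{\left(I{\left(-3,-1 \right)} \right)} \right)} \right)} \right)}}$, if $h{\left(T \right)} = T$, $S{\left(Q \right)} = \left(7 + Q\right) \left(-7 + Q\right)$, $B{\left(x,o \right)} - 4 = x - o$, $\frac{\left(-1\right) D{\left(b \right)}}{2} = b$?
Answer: $- \frac{1}{98838} \approx -1.0118 \cdot 10^{-5}$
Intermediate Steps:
$D{\left(b \right)} = - 2 b$
$B{\left(x,o \right)} = 4 + x - o$ ($B{\left(x,o \right)} = 4 - \left(o - x\right) = 4 + x - o$)
$S{\left(Q \right)} = \left(-7 + Q\right) \left(7 + Q\right)$
$\frac{1}{-98814 + h{\left(S{\left(B{\left(3,D{\left(I{\left(-3,-1 \right)} \right)} \right)} \right)} \right)}} = \frac{1}{-98814 - \left(49 - \left(4 + 3 - \left(-2\right) \left(-1\right)\right)^{2}\right)} = \frac{1}{-98814 - \left(49 - \left(4 + 3 - 2\right)^{2}\right)} = \frac{1}{-98814 - \left(49 - 5^{2}\right)} = \frac{1}{-98814 + \left(-49 + 25\right)} = \frac{1}{-98814 - 24} = \frac{1}{-98838} = - \frac{1}{98838}$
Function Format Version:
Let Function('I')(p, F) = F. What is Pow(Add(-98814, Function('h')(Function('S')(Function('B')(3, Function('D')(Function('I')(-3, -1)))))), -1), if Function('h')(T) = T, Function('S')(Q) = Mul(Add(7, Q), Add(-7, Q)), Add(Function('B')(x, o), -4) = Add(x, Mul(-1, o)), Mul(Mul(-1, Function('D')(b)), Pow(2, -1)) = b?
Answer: Rational(-1, 98838) ≈ -1.0118e-5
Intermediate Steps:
Function('D')(b) = Mul(-2, b)
Function('B')(x, o) = Add(4, x, Mul(-1, o)) (Function('B')(x, o) = Add(4, Add(x, Mul(-1, o))) = Add(4, x, Mul(-1, o)))
Function('S')(Q) = Mul(Add(-7, Q), Add(7, Q))
Pow(Add(-98814, Function('h')(Function('S')(Function('B')(3, Function('D')(Function('I')(-3, -1)))))), -1) = Pow(Add(-98814, Add(-49, Pow(Add(4, 3, Mul(-1, Mul(-2, -1))), 2))), -1) = Pow(Add(-98814, Add(-49, Pow(Add(4, 3, Mul(-1, 2)), 2))), -1) = Pow(Add(-98814, Add(-49, Pow(Add(4, 3, -2), 2))), -1) = Pow(Add(-98814, Add(-49, Pow(5, 2))), -1) = Pow(Add(-98814, Add(-49, 25)), -1) = Pow(Add(-98814, -24), -1) = Pow(-98838, -1) = Rational(-1, 98838)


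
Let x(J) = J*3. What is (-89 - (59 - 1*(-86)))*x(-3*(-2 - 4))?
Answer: -12636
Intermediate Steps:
x(J) = 3*J
(-89 - (59 - 1*(-86)))*x(-3*(-2 - 4)) = (-89 - (59 - 1*(-86)))*(3*(-3*(-2 - 4))) = (-89 - (59 + 86))*(3*(-3*(-6))) = (-89 - 1*145)*(3*18) = (-89 - 145)*54 = -234*54 = -12636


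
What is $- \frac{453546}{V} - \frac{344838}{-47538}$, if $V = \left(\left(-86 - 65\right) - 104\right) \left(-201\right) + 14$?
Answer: $- \frac{646861721}{406204287} \approx -1.5925$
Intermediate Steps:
$V = 51269$ ($V = \left(-151 - 104\right) \left(-201\right) + 14 = \left(-255\right) \left(-201\right) + 14 = 51255 + 14 = 51269$)
$- \frac{453546}{V} - \frac{344838}{-47538} = - \frac{453546}{51269} - \frac{344838}{-47538} = \left(-453546\right) \frac{1}{51269} - - \frac{57473}{7923} = - \frac{453546}{51269} + \frac{57473}{7923} = - \frac{646861721}{406204287}$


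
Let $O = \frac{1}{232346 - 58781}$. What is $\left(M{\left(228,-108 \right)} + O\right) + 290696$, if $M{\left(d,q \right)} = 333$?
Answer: $\frac{50512448386}{173565} \approx 2.9103 \cdot 10^{5}$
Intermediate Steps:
$O = \frac{1}{173565} \approx 5.7615 \cdot 10^{-6}$
$\left(M{\left(228,-108 \right)} + O\right) + 290696 = \left(333 + \frac{1}{173565}\right) + 290696 = \frac{57797146}{173565} + 290696 = \frac{50512448386}{173565}$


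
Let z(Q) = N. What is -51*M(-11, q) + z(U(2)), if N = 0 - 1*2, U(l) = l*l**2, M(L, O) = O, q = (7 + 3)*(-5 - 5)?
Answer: 5098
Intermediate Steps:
q = -100 (q = 10*(-10) = -100)
U(l) = l**3
N = -2 (N = 0 - 2 = -2)
z(Q) = -2
-51*M(-11, q) + z(U(2)) = -51*(-100) - 2 = 5100 - 2 = 5098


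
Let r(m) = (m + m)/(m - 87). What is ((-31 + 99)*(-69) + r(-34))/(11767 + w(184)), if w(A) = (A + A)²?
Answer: -567664/17810111 ≈ -0.031873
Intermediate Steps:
r(m) = 2*m/(-87 + m) (r(m) = (2*m)/(-87 + m) = 2*m/(-87 + m))
w(A) = 4*A² (w(A) = (2*A)² = 4*A²)
((-31 + 99)*(-69) + r(-34))/(11767 + w(184)) = ((-31 + 99)*(-69) + 2*(-34)/(-87 - 34))/(11767 + 4*184²) = (68*(-69) + 2*(-34)/(-121))/(11767 + 4*33856) = (-4692 + 2*(-34)*(-1/121))/(11767 + 135424) = (-4692 + 68/121)/147191 = -567664/121*1/147191 = -567664/17810111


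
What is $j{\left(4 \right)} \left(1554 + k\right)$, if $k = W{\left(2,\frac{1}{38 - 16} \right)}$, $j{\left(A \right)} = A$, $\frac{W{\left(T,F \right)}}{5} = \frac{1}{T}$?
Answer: $6226$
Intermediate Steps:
$W{\left(T,F \right)} = \frac{5}{T}$
$k = \frac{5}{2} \approx 2.5$
$j{\left(4 \right)} \left(1554 + k\right) = 4 \left(1554 + \frac{5}{2}\right) = 4 \cdot \frac{3113}{2} = 6226$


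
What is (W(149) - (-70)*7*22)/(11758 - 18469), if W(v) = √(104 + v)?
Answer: -10780/6711 - √253/6711 ≈ -1.6087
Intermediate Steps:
(W(149) - (-70)*7*22)/(11758 - 18469) = (√(104 + 149) - (-70)*7*22)/(11758 - 18469) = (√253 - 14*(-35)*22)/(-6711) = (√253 + 490*22)*(-1/6711) = (√253 + 10780)*(-1/6711) = (10780 + √253)*(-1/6711) = -10780/6711 - √253/6711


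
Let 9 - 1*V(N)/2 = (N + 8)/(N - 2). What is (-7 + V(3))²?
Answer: 121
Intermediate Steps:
V(N) = 18 - 2*(8 + N)/(-2 + N) (V(N) = 18 - 2*(N + 8)/(N - 2) = 18 - 2*(8 + N)/(-2 + N))
(-7 + V(3))² = (-7 + 4*(-13 + 4*3)/(-2 + 3))² = (-7 + 4*(-13 + 12)/1)² = (-7 + 4*1*(-1))² = (-7 - 4)² = (-11)² = 121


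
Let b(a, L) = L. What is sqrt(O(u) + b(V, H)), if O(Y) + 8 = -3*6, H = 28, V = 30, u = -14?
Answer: sqrt(2) ≈ 1.4142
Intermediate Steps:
O(Y) = -26 (O(Y) = -8 - 3*6 = -8 - 18 = -26)
sqrt(O(u) + b(V, H)) = sqrt(-26 + 28) = sqrt(2)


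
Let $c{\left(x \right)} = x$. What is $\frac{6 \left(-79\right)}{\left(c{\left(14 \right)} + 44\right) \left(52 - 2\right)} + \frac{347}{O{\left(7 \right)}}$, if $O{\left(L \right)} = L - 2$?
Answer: $\frac{100393}{1450} \approx 69.237$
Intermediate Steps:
$O{\left(L \right)} = -2 + L$ ($O{\left(L \right)} = L - 2 = -2 + L$)
$\frac{6 \left(-79\right)}{\left(c{\left(14 \right)} + 44\right) \left(52 - 2\right)} + \frac{347}{O{\left(7 \right)}} = \frac{6 \left(-79\right)}{\left(14 + 44\right) \left(52 - 2\right)} + \frac{347}{-2 + 7} = - \frac{474}{58 \cdot 50} + \frac{347}{5} = - \frac{474}{2900} + 347 \cdot \frac{1}{5} = \left(-474\right) \frac{1}{2900} + \frac{347}{5} = - \frac{237}{1450} + \frac{347}{5} = \frac{100393}{1450}$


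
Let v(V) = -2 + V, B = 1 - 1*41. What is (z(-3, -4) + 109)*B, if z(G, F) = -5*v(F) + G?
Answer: -5440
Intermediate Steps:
B = -40 (B = 1 - 41 = -40)
z(G, F) = 10 + G - 5*F (z(G, F) = -5*(-2 + F) + G = (10 - 5*F) + G = 10 + G - 5*F)
(z(-3, -4) + 109)*B = ((10 - 3 - 5*(-4)) + 109)*(-40) = ((10 - 3 + 20) + 109)*(-40) = (27 + 109)*(-40) = 136*(-40) = -5440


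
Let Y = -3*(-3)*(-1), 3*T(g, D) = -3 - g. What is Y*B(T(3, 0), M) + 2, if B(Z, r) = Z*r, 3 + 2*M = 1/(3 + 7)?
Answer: -241/10 ≈ -24.100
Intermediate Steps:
T(g, D) = -1 - g/3 (T(g, D) = (-3 - g)/3 = -1 - g/3)
M = -29/20 (M = -3/2 + 1/(2*(3 + 7)) = -3/2 + (½)/10 = -3/2 + (½)*(⅒) = -3/2 + 1/20 = -29/20 ≈ -1.4500)
Y = -9 (Y = 9*(-1) = -9)
Y*B(T(3, 0), M) + 2 = -9*(-1 - ⅓*3)*(-29)/20 + 2 = -9*(-1 - 1)*(-29)/20 + 2 = -(-18)*(-29)/20 + 2 = -9*29/10 + 2 = -261/10 + 2 = -241/10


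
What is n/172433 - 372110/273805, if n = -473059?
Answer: -38737992625/9442603513 ≈ -4.1025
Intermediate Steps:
n/172433 - 372110/273805 = -473059/172433 - 372110/273805 = -473059*1/172433 - 372110*1/273805 = -473059/172433 - 74422/54761 = -38737992625/9442603513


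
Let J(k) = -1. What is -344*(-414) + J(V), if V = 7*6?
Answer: 142415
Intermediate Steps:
V = 42
-344*(-414) + J(V) = -344*(-414) - 1 = 142416 - 1 = 142415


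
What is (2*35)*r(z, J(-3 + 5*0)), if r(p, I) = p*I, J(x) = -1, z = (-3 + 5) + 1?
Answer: -210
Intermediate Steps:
z = 3 (z = 2 + 1 = 3)
r(p, I) = I*p
(2*35)*r(z, J(-3 + 5*0)) = (2*35)*(-1*3) = 70*(-3) = -210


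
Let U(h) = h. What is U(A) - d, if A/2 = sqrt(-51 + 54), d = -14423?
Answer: 14423 + 2*sqrt(3) ≈ 14426.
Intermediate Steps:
A = 2*sqrt(3) (A = 2*sqrt(-51 + 54) = 2*sqrt(3) ≈ 3.4641)
U(A) - d = 2*sqrt(3) - 1*(-14423) = 2*sqrt(3) + 14423 = 14423 + 2*sqrt(3)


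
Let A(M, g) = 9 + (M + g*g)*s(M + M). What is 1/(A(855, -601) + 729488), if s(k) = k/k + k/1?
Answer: 1/620207313 ≈ 1.6124e-9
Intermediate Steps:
s(k) = 1 + k (s(k) = 1 + k*1 = 1 + k)
A(M, g) = 9 + (1 + 2*M)*(M + g²) (A(M, g) = 9 + (M + g*g)*(1 + (M + M)) = 9 + (M + g²)*(1 + 2*M) = 9 + (1 + 2*M)*(M + g²))
1/(A(855, -601) + 729488) = 1/((9 + 855*(1 + 2*855) + (-601)²*(1 + 2*855)) + 729488) = 1/((9 + 855*(1 + 1710) + 361201*(1 + 1710)) + 729488) = 1/((9 + 855*1711 + 361201*1711) + 729488) = 1/((9 + 1462905 + 618014911) + 729488) = 1/(619477825 + 729488) = 1/620207313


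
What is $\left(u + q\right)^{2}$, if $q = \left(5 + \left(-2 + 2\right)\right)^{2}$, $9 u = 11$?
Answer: $\frac{55696}{81} \approx 687.6$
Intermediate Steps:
$u = \frac{11}{9}$ ($u = \frac{1}{9} \cdot 11 = \frac{11}{9} \approx 1.2222$)
$q = 25$ ($q = \left(5 + 0\right)^{2} = 5^{2} = 25$)
$\left(u + q\right)^{2} = \left(\frac{11}{9} + 25\right)^{2} = \left(\frac{236}{9}\right)^{2} = \frac{55696}{81}$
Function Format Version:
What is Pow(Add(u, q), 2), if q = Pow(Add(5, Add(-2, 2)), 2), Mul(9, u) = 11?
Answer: Rational(55696, 81) ≈ 687.60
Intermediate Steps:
u = Rational(11, 9) (u = Mul(Rational(1, 9), 11) = Rational(11, 9) ≈ 1.2222)
q = 25 (q = Pow(Add(5, 0), 2) = Pow(5, 2) = 25)
Pow(Add(u, q), 2) = Pow(Add(Rational(11, 9), 25), 2) = Pow(Rational(236, 9), 2) = Rational(55696, 81)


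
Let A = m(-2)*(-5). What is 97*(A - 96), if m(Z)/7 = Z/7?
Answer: -8342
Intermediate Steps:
m(Z) = Z (m(Z) = 7*(Z/7) = Z)
A = 10 (A = -2*(-5) = 10)
97*(A - 96) = 97*(10 - 96) = 97*(-86) = -8342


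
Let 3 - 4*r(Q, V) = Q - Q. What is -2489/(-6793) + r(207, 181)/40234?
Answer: 400590083/1093238248 ≈ 0.36643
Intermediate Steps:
r(Q, V) = ¾ (r(Q, V) = ¾ - (Q - Q)/4 = ¾ - ¼*0 = ¾ + 0 = ¾)
-2489/(-6793) + r(207, 181)/40234 = -2489/(-6793) + (¾)/40234 = -2489*(-1/6793) + (¾)*(1/40234) = 2489/6793 + 3/160936 = 400590083/1093238248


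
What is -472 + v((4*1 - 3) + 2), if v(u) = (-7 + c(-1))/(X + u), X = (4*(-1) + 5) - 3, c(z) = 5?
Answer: -474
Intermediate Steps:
X = -2 (X = (-4 + 5) - 3 = 1 - 3 = -2)
v(u) = -2/(-2 + u) (v(u) = (-7 + 5)/(-2 + u) = -2/(-2 + u))
-472 + v((4*1 - 3) + 2) = -472 - 2/(-2 + ((4*1 - 3) + 2)) = -472 - 2/(-2 + ((4 - 3) + 2)) = -472 - 2/(-2 + (1 + 2)) = -472 - 2/(-2 + 3) = -472 - 2/1 = -472 - 2*1 = -472 - 2 = -474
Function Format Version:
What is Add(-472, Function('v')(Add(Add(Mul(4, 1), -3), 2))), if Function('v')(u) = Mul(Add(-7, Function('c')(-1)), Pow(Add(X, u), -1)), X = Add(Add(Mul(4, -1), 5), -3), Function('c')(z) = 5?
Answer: -474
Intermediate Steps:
X = -2 (X = Add(Add(-4, 5), -3) = Add(1, -3) = -2)
Function('v')(u) = Mul(-2, Pow(Add(-2, u), -1)) (Function('v')(u) = Mul(Add(-7, 5), Pow(Add(-2, u), -1)) = Mul(-2, Pow(Add(-2, u), -1)))
Add(-472, Function('v')(Add(Add(Mul(4, 1), -3), 2))) = Add(-472, Mul(-2, Pow(Add(-2, Add(Add(Mul(4, 1), -3), 2)), -1))) = Add(-472, Mul(-2, Pow(Add(-2, Add(Add(4, -3), 2)), -1))) = Add(-472, Mul(-2, Pow(Add(-2, Add(1, 2)), -1))) = Add(-472, Mul(-2, Pow(Add(-2, 3), -1))) = Add(-472, Mul(-2, Pow(1, -1))) = Add(-472, Mul(-2, 1)) = Add(-472, -2) = -474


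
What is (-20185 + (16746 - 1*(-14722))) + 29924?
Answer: 41207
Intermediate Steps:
(-20185 + (16746 - 1*(-14722))) + 29924 = (-20185 + (16746 + 14722)) + 29924 = (-20185 + 31468) + 29924 = 11283 + 29924 = 41207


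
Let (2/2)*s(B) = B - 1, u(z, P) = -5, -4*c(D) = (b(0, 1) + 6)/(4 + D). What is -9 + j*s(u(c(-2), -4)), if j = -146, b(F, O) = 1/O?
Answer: 867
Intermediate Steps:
c(D) = -7/(4*(4 + D)) (c(D) = -(1/1 + 6)/(4*(4 + D)) = -(1 + 6)/(4*(4 + D)) = -7/(4*(4 + D)))
s(B) = -1 + B (s(B) = B - 1 = -1 + B)
-9 + j*s(u(c(-2), -4)) = -9 - 146*(-1 - 5) = -9 - 146*(-6) = -9 + 876 = 867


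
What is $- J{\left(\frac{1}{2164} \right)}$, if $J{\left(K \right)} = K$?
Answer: $- \frac{1}{2164} \approx -0.00046211$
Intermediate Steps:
$- J{\left(\frac{1}{2164} \right)} = - \frac{1}{2164}$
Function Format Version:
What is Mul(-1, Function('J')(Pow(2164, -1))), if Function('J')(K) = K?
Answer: Rational(-1, 2164) ≈ -0.00046211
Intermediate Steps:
Mul(-1, Function('J')(Pow(2164, -1))) = Mul(-1, Pow(2164, -1)) = Mul(-1, Rational(1, 2164)) = Rational(-1, 2164)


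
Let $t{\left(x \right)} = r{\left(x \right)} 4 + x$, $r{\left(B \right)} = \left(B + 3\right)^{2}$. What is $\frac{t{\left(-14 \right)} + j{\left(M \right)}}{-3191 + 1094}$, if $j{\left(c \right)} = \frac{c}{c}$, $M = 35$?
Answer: $- \frac{157}{699} \approx -0.22461$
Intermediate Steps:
$r{\left(B \right)} = \left(3 + B\right)^{2}$
$j{\left(c \right)} = 1$
$t{\left(x \right)} = x + 4 \left(3 + x\right)^{2}$ ($t{\left(x \right)} = \left(3 + x\right)^{2} \cdot 4 + x = 4 \left(3 + x\right)^{2} + x = x + 4 \left(3 + x\right)^{2}$)
$\frac{t{\left(-14 \right)} + j{\left(M \right)}}{-3191 + 1094} = \frac{\left(-14 + 4 \left(3 - 14\right)^{2}\right) + 1}{-3191 + 1094} = \frac{\left(-14 + 4 \left(-11\right)^{2}\right) + 1}{-2097} = \left(\left(-14 + 4 \cdot 121\right) + 1\right) \left(- \frac{1}{2097}\right) = \left(\left(-14 + 484\right) + 1\right) \left(- \frac{1}{2097}\right) = \left(470 + 1\right) \left(- \frac{1}{2097}\right) = 471 \left(- \frac{1}{2097}\right) = - \frac{157}{699}$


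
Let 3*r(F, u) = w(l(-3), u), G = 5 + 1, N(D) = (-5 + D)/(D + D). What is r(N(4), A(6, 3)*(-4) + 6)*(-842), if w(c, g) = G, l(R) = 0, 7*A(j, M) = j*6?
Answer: -1684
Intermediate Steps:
A(j, M) = 6*j/7 (A(j, M) = (j*6)/7 = (6*j)/7 = 6*j/7)
N(D) = (-5 + D)/(2*D) (N(D) = (-5 + D)/((2*D)) = (-5 + D)*(1/(2*D)) = (-5 + D)/(2*D))
G = 6
w(c, g) = 6
r(F, u) = 2 (r(F, u) = (⅓)*6 = 2)
r(N(4), A(6, 3)*(-4) + 6)*(-842) = 2*(-842) = -1684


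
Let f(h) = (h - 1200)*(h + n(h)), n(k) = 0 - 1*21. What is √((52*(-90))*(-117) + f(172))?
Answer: 2*√98083 ≈ 626.36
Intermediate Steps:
n(k) = -21 (n(k) = 0 - 21 = -21)
f(h) = (-1200 + h)*(-21 + h) (f(h) = (h - 1200)*(h - 21) = (-1200 + h)*(-21 + h))
√((52*(-90))*(-117) + f(172)) = √((52*(-90))*(-117) + (25200 + 172² - 1221*172)) = √(-4680*(-117) + (25200 + 29584 - 210012)) = √(547560 - 155228) = √392332 = 2*√98083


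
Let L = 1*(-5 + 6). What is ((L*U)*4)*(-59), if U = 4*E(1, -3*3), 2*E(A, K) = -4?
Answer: 1888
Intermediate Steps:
E(A, K) = -2 (E(A, K) = (½)*(-4) = -2)
U = -8 (U = 4*(-2) = -8)
L = 1 (L = 1*1 = 1)
((L*U)*4)*(-59) = ((1*(-8))*4)*(-59) = -8*4*(-59) = -32*(-59) = 1888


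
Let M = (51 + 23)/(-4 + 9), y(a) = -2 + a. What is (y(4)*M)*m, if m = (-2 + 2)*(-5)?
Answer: 0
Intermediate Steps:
m = 0 (m = 0*(-5) = 0)
M = 74/5 ≈ 14.800
(y(4)*M)*m = ((-2 + 4)*(74/5))*0 = (2*(74/5))*0 = (148/5)*0 = 0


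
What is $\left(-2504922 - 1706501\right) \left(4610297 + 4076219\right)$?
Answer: $-36582593272268$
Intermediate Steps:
$\left(-2504922 - 1706501\right) \left(4610297 + 4076219\right) = \left(-4211423\right) 8686516 = -36582593272268$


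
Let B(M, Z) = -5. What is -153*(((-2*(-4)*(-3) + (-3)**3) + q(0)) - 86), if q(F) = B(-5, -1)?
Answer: 21726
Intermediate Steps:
q(F) = -5
-153*(((-2*(-4)*(-3) + (-3)**3) + q(0)) - 86) = -153*(((-2*(-4)*(-3) + (-3)**3) - 5) - 86) = -153*(((8*(-3) - 27) - 5) - 86) = -153*(((-24 - 27) - 5) - 86) = -153*((-51 - 5) - 86) = -153*(-56 - 86) = -153*(-142) = 21726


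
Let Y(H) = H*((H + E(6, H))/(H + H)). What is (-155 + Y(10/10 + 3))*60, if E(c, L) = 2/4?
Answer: -9165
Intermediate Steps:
E(c, L) = ½ (E(c, L) = 2*(¼) = ½)
Y(H) = ¼ + H/2 (Y(H) = H*((H + ½)/(H + H)) = H*((½ + H)/((2*H))) = H*((½ + H)*(1/(2*H))) = H*((½ + H)/(2*H)) = ¼ + H/2)
(-155 + Y(10/10 + 3))*60 = (-155 + (¼ + (10/10 + 3)/2))*60 = (-155 + (¼ + (10*(⅒) + 3)/2))*60 = (-155 + (¼ + (1 + 3)/2))*60 = (-155 + (¼ + (½)*4))*60 = (-155 + (¼ + 2))*60 = (-155 + 9/4)*60 = -611/4*60 = -9165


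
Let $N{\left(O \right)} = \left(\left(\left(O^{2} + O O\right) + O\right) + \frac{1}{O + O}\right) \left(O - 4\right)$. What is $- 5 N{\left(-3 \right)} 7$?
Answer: $\frac{21805}{6} \approx 3634.2$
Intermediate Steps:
$N{\left(O \right)} = \left(-4 + O\right) \left(O + \frac{1}{2 O} + 2 O^{2}\right)$ ($N{\left(O \right)} = \left(\left(\left(O^{2} + O^{2}\right) + O\right) + \frac{1}{2 O}\right) \left(-4 + O\right) = \left(\left(2 O^{2} + O\right) + \frac{1}{2 O}\right) \left(-4 + O\right) = \left(\left(O + 2 O^{2}\right) + \frac{1}{2 O}\right) \left(-4 + O\right) = \left(O + \frac{1}{2 O} + 2 O^{2}\right) \left(-4 + O\right) = \left(-4 + O\right) \left(O + \frac{1}{2 O} + 2 O^{2}\right)$)
$- 5 N{\left(-3 \right)} 7 = - 5 \left(\frac{1}{2} - 7 \left(-3\right)^{2} - -12 - \frac{2}{-3} + 2 \left(-3\right)^{3}\right) 7 = - 5 \left(\frac{1}{2} - 63 + 12 - - \frac{2}{3} + 2 \left(-27\right)\right) 7 = - 5 \left(\frac{1}{2} - 63 + 12 + \frac{2}{3} - 54\right) 7 = \left(-5\right) \left(- \frac{623}{6}\right) 7 = \frac{3115}{6} \cdot 7 = \frac{21805}{6}$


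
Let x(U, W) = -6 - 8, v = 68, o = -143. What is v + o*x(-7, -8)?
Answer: 2070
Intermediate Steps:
x(U, W) = -14
v + o*x(-7, -8) = 68 - 143*(-14) = 68 + 2002 = 2070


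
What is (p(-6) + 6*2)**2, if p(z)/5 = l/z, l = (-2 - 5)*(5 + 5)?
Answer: 44521/9 ≈ 4946.8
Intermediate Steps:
l = -70 (l = -7*10 = -70)
p(z) = -350/z (p(z) = 5*(-70/z) = -350/z)
(p(-6) + 6*2)**2 = (-350/(-6) + 6*2)**2 = (-350*(-1/6) + 12)**2 = (175/3 + 12)**2 = (211/3)**2 = 44521/9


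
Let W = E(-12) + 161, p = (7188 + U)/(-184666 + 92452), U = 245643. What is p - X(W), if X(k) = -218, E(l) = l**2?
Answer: 6616607/30738 ≈ 215.26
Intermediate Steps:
p = -84277/30738 (p = (7188 + 245643)/(-184666 + 92452) = 252831/(-92214) = 252831*(-1/92214) = -84277/30738 ≈ -2.7418)
W = 305 (W = (-12)**2 + 161 = 144 + 161 = 305)
p - X(W) = -84277/30738 - 1*(-218) = -84277/30738 + 218 = 6616607/30738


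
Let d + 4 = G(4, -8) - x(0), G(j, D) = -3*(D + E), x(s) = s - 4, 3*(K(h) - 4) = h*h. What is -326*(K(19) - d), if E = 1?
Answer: -101060/3 ≈ -33687.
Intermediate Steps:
K(h) = 4 + h²/3 (K(h) = 4 + (h*h)/3 = 4 + h²/3)
x(s) = -4 + s
G(j, D) = -3 - 3*D (G(j, D) = -3*(D + 1) = -3*(1 + D) = -3 - 3*D)
d = 21 (d = -4 + ((-3 - 3*(-8)) - (-4 + 0)) = -4 + ((-3 + 24) - 1*(-4)) = -4 + (21 + 4) = -4 + 25 = 21)
-326*(K(19) - d) = -326*((4 + (⅓)*19²) - 1*21) = -326*((4 + (⅓)*361) - 21) = -326*((4 + 361/3) - 21) = -326*(373/3 - 21) = -326*310/3 = -101060/3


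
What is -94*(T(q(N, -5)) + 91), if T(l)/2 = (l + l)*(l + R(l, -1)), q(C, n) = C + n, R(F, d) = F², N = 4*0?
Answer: 29046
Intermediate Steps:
N = 0
T(l) = 4*l*(l + l²) (T(l) = 2*((l + l)*(l + l²)) = 2*((2*l)*(l + l²)) = 2*(2*l*(l + l²)) = 4*l*(l + l²))
-94*(T(q(N, -5)) + 91) = -94*(4*(0 - 5)²*(1 + (0 - 5)) + 91) = -94*(4*(-5)²*(1 - 5) + 91) = -94*(4*25*(-4) + 91) = -94*(-400 + 91) = -94*(-309) = 29046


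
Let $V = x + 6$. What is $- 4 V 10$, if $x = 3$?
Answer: $-360$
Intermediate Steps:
$V = 9$ ($V = 3 + 6 = 9$)
$- 4 V 10 = \left(-4\right) 9 \cdot 10 = \left(-36\right) 10 = -360$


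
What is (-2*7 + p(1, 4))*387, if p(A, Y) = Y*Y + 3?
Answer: 1935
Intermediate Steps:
p(A, Y) = 3 + Y**2 (p(A, Y) = Y**2 + 3 = 3 + Y**2)
(-2*7 + p(1, 4))*387 = (-2*7 + (3 + 4**2))*387 = (-14 + (3 + 16))*387 = (-14 + 19)*387 = 5*387 = 1935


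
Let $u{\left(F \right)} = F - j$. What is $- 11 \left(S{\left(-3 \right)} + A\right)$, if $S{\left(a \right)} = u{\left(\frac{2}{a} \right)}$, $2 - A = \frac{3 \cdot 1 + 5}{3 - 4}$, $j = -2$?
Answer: $- \frac{374}{3} \approx -124.67$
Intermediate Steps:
$u{\left(F \right)} = 2 + F$ ($u{\left(F \right)} = F - -2 = F + 2 = 2 + F$)
$A = 10$ ($A = 2 - \frac{3 \cdot 1 + 5}{3 - 4} = 2 - \frac{3 + 5}{-1} = 2 - 8 \left(-1\right) = 2 - -8 = 2 + 8 = 10$)
$S{\left(a \right)} = 2 + \frac{2}{a}$
$- 11 \left(S{\left(-3 \right)} + A\right) = - 11 \left(\left(2 + \frac{2}{-3}\right) + 10\right) = - 11 \left(\left(2 + 2 \left(- \frac{1}{3}\right)\right) + 10\right) = - 11 \left(\left(2 - \frac{2}{3}\right) + 10\right) = - 11 \left(\frac{4}{3} + 10\right) = \left(-11\right) \frac{34}{3} = - \frac{374}{3}$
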